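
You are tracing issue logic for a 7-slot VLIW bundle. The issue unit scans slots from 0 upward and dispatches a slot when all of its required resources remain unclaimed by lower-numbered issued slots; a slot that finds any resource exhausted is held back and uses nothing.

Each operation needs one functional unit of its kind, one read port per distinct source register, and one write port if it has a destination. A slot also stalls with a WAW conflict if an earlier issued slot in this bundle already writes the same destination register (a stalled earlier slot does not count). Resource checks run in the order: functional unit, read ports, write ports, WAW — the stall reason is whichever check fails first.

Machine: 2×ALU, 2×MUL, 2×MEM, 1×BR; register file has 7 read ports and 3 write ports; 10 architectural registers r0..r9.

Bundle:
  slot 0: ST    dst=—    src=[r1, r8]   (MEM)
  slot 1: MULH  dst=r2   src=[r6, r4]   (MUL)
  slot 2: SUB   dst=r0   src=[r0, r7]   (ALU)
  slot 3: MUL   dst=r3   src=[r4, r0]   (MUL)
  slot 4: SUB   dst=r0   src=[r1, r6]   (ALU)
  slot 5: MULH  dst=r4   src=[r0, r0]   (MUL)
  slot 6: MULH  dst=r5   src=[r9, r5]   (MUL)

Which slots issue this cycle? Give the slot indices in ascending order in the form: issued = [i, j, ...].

[0] MEM needs rd=2 wr=0: ok; after: ALU=2 MUL=2 MEM=1 BR=1, R=5, W=3
[1] MUL needs rd=2 wr=1: ok; after: ALU=2 MUL=1 MEM=1 BR=1, R=3, W=2
[2] ALU needs rd=2 wr=1: ok; after: ALU=1 MUL=1 MEM=1 BR=1, R=1, W=1
[3] MUL needs rd=2 wr=1: RD_PORT; after: ALU=1 MUL=1 MEM=1 BR=1, R=1, W=1
[4] ALU needs rd=2 wr=1: RD_PORT; after: ALU=1 MUL=1 MEM=1 BR=1, R=1, W=1
[5] MUL needs rd=1 wr=1: ok; after: ALU=1 MUL=0 MEM=1 BR=1, R=0, W=0
[6] MUL needs rd=2 wr=1: FU; after: ALU=1 MUL=0 MEM=1 BR=1, R=0, W=0

issued = [0, 1, 2, 5]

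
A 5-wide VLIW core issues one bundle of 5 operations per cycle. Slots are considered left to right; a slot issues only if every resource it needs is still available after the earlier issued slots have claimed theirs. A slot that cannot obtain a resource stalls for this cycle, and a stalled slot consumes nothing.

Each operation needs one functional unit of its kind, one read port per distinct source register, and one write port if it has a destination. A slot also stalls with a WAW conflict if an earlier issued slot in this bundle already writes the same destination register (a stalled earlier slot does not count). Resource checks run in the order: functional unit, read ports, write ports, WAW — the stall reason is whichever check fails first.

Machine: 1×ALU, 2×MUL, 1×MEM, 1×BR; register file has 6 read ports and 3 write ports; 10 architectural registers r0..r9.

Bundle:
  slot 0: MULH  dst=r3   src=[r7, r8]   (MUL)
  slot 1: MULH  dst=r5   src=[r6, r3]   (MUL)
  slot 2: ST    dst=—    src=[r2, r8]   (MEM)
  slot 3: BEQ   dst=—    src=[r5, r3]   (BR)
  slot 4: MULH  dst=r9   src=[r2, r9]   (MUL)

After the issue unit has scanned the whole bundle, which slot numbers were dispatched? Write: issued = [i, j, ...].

#0 MUL src=r7,r8 dispatched  <A:1 Mu:1 Ld:1 B:1 rd:4 wr:2>
#1 MUL src=r6,r3 dispatched  <A:1 Mu:0 Ld:1 B:1 rd:2 wr:1>
#2 MEM src=r2,r8 dispatched  <A:1 Mu:0 Ld:0 B:1 rd:0 wr:1>
#3 BR src=r5,r3 held:RD_PORT  <A:1 Mu:0 Ld:0 B:1 rd:0 wr:1>
#4 MUL src=r2,r9 held:FU  <A:1 Mu:0 Ld:0 B:1 rd:0 wr:1>

issued = [0, 1, 2]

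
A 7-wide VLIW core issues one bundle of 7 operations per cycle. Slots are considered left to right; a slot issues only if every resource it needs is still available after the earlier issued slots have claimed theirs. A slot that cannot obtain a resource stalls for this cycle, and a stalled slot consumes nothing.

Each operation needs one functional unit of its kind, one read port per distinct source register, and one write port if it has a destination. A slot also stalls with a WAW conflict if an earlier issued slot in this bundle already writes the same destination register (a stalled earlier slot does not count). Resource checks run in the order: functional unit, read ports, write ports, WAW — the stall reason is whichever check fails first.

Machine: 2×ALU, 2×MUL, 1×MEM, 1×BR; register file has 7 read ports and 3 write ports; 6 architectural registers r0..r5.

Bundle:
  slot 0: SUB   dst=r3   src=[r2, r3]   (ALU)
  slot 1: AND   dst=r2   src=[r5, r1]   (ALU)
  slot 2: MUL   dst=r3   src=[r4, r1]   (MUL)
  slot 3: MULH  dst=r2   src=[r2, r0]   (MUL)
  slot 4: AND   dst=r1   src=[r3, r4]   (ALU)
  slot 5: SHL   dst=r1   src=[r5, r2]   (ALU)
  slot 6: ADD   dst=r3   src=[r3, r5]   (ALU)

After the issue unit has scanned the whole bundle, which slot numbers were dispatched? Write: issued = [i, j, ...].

slot 0 (ALU): ISSUE — free A1,Mu2,Ld1,B1 rp5 wp2
slot 1 (ALU): ISSUE — free A0,Mu2,Ld1,B1 rp3 wp1
slot 2 (MUL): stall WAW — free A0,Mu2,Ld1,B1 rp3 wp1
slot 3 (MUL): stall WAW — free A0,Mu2,Ld1,B1 rp3 wp1
slot 4 (ALU): stall FU — free A0,Mu2,Ld1,B1 rp3 wp1
slot 5 (ALU): stall FU — free A0,Mu2,Ld1,B1 rp3 wp1
slot 6 (ALU): stall FU — free A0,Mu2,Ld1,B1 rp3 wp1

issued = [0, 1]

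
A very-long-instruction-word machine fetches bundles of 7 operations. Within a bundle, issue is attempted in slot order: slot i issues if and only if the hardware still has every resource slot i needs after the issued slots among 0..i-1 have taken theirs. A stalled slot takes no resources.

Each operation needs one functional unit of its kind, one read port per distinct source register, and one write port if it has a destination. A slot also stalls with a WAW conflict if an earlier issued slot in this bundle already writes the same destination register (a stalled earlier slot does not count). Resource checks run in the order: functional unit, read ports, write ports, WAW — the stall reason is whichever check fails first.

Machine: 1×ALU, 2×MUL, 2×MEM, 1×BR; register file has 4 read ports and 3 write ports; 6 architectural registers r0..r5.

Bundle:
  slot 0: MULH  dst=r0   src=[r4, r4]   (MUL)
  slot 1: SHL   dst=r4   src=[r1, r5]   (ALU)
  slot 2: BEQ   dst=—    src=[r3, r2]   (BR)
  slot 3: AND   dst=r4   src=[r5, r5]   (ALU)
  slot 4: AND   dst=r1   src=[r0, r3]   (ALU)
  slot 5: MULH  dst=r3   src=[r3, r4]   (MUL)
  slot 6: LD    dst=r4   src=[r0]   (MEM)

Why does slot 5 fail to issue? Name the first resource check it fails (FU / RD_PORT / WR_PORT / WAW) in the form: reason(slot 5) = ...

[0] MUL needs rd=1 wr=1: ok; after: ALU=1 MUL=1 MEM=2 BR=1, R=3, W=2
[1] ALU needs rd=2 wr=1: ok; after: ALU=0 MUL=1 MEM=2 BR=1, R=1, W=1
[2] BR needs rd=2 wr=0: RD_PORT; after: ALU=0 MUL=1 MEM=2 BR=1, R=1, W=1
[3] ALU needs rd=1 wr=1: FU; after: ALU=0 MUL=1 MEM=2 BR=1, R=1, W=1
[4] ALU needs rd=2 wr=1: FU; after: ALU=0 MUL=1 MEM=2 BR=1, R=1, W=1
[5] MUL needs rd=2 wr=1: RD_PORT; after: ALU=0 MUL=1 MEM=2 BR=1, R=1, W=1
[6] MEM needs rd=1 wr=1: WAW; after: ALU=0 MUL=1 MEM=2 BR=1, R=1, W=1

reason(slot 5) = RD_PORT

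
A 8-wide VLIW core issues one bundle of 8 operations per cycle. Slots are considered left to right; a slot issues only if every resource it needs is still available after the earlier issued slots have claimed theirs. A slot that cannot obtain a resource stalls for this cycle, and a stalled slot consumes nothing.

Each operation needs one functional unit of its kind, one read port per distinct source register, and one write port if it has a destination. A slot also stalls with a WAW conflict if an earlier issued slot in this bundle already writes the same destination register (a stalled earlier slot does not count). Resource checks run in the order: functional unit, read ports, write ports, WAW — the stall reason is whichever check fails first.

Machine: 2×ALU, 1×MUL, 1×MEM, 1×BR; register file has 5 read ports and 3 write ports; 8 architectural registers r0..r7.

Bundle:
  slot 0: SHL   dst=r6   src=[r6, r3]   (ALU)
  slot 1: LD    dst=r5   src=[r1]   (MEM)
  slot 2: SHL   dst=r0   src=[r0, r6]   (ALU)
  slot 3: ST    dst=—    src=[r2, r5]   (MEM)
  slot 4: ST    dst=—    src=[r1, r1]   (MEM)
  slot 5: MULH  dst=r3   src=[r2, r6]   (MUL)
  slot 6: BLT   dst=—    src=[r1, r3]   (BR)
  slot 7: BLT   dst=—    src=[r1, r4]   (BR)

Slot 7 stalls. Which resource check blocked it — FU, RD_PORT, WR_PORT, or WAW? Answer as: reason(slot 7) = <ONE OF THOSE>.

reason(slot 7) = RD_PORT

(0) want 1×ALU +2rd +1wr — yes → AL1|MU1|ME1|BR1|rd3|wr2
(1) want 1×MEM +1rd +1wr — yes → AL1|MU1|ME0|BR1|rd2|wr1
(2) want 1×ALU +2rd +1wr — yes → AL0|MU1|ME0|BR1|rd0|wr0
(3) want 1×MEM +2rd +0wr — FU → AL0|MU1|ME0|BR1|rd0|wr0
(4) want 1×MEM +1rd +0wr — FU → AL0|MU1|ME0|BR1|rd0|wr0
(5) want 1×MUL +2rd +1wr — RD_PORT → AL0|MU1|ME0|BR1|rd0|wr0
(6) want 1×BR +2rd +0wr — RD_PORT → AL0|MU1|ME0|BR1|rd0|wr0
(7) want 1×BR +2rd +0wr — RD_PORT → AL0|MU1|ME0|BR1|rd0|wr0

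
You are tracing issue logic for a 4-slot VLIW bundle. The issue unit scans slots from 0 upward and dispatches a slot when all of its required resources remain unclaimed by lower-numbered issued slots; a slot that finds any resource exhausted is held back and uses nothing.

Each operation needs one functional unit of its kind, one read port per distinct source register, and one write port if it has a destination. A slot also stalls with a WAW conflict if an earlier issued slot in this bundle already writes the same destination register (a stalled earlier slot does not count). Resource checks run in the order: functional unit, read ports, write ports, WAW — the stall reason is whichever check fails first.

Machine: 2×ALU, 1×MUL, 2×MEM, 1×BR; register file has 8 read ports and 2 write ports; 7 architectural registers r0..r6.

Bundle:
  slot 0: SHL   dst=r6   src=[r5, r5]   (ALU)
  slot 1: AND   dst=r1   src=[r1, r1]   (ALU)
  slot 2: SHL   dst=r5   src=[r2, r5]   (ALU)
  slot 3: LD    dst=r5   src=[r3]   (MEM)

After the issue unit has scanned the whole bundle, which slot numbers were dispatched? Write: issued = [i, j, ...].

slot 0 (ALU): ISSUE — free A1,Mu1,Ld2,B1 rp7 wp1
slot 1 (ALU): ISSUE — free A0,Mu1,Ld2,B1 rp6 wp0
slot 2 (ALU): stall FU — free A0,Mu1,Ld2,B1 rp6 wp0
slot 3 (MEM): stall WR_PORT — free A0,Mu1,Ld2,B1 rp6 wp0

issued = [0, 1]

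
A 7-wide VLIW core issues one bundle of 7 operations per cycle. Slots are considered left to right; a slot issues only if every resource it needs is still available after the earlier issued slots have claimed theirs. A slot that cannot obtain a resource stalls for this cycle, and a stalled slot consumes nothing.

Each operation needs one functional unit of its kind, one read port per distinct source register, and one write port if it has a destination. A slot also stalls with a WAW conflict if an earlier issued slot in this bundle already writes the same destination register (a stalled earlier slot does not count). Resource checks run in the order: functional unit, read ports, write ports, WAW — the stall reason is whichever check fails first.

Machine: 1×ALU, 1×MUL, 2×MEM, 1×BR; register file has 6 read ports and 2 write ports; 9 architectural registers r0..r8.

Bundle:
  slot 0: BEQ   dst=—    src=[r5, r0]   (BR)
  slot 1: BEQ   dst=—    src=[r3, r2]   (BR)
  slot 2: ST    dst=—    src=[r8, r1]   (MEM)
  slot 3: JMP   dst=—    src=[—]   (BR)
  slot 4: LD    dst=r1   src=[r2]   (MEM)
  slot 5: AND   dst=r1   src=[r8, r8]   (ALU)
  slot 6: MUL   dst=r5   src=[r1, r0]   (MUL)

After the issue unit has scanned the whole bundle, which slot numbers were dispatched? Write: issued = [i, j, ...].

issued = [0, 2, 4]

(0) want 1×BR +2rd +0wr — yes → AL1|MU1|ME2|BR0|rd4|wr2
(1) want 1×BR +2rd +0wr — FU → AL1|MU1|ME2|BR0|rd4|wr2
(2) want 1×MEM +2rd +0wr — yes → AL1|MU1|ME1|BR0|rd2|wr2
(3) want 1×BR +0rd +0wr — FU → AL1|MU1|ME1|BR0|rd2|wr2
(4) want 1×MEM +1rd +1wr — yes → AL1|MU1|ME0|BR0|rd1|wr1
(5) want 1×ALU +1rd +1wr — WAW → AL1|MU1|ME0|BR0|rd1|wr1
(6) want 1×MUL +2rd +1wr — RD_PORT → AL1|MU1|ME0|BR0|rd1|wr1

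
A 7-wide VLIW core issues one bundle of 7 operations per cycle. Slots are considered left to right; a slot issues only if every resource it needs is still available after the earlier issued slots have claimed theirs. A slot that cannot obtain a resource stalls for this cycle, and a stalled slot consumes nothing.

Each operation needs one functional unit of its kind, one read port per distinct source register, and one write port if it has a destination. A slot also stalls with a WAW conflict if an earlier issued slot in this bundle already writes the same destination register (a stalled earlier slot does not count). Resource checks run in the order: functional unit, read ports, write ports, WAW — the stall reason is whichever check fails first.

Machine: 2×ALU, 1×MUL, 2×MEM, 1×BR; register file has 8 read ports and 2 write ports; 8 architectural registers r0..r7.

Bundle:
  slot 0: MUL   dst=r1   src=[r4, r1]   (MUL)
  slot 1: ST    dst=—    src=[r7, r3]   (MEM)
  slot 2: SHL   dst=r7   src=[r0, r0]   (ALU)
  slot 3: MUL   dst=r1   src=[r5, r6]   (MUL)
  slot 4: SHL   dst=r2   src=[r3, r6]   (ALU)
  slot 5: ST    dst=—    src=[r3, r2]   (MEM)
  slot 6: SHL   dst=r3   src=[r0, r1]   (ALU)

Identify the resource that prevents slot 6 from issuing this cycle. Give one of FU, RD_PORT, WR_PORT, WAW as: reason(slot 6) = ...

slot 0 (MUL): ISSUE — free A2,Mu0,Ld2,B1 rp6 wp1
slot 1 (MEM): ISSUE — free A2,Mu0,Ld1,B1 rp4 wp1
slot 2 (ALU): ISSUE — free A1,Mu0,Ld1,B1 rp3 wp0
slot 3 (MUL): stall FU — free A1,Mu0,Ld1,B1 rp3 wp0
slot 4 (ALU): stall WR_PORT — free A1,Mu0,Ld1,B1 rp3 wp0
slot 5 (MEM): ISSUE — free A1,Mu0,Ld0,B1 rp1 wp0
slot 6 (ALU): stall RD_PORT — free A1,Mu0,Ld0,B1 rp1 wp0

reason(slot 6) = RD_PORT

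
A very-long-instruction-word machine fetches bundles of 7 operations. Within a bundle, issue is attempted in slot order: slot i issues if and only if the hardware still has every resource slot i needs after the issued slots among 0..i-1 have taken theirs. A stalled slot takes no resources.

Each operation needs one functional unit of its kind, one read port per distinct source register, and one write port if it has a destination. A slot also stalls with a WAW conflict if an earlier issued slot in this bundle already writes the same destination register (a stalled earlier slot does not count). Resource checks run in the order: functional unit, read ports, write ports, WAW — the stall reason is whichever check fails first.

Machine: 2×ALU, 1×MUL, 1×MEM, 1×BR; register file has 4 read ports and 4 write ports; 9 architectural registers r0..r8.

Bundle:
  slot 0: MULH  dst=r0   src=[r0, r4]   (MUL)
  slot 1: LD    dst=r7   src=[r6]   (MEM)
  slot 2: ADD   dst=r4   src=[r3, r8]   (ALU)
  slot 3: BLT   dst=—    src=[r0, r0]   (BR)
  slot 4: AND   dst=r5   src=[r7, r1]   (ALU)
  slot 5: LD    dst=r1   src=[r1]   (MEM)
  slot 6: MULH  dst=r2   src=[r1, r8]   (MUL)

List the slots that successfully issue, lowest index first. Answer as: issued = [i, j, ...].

#0 MUL src=r0,r4 dispatched  <A:2 Mu:0 Ld:1 B:1 rd:2 wr:3>
#1 MEM src=r6 dispatched  <A:2 Mu:0 Ld:0 B:1 rd:1 wr:2>
#2 ALU src=r3,r8 held:RD_PORT  <A:2 Mu:0 Ld:0 B:1 rd:1 wr:2>
#3 BR src=r0,r0 dispatched  <A:2 Mu:0 Ld:0 B:0 rd:0 wr:2>
#4 ALU src=r7,r1 held:RD_PORT  <A:2 Mu:0 Ld:0 B:0 rd:0 wr:2>
#5 MEM src=r1 held:FU  <A:2 Mu:0 Ld:0 B:0 rd:0 wr:2>
#6 MUL src=r1,r8 held:FU  <A:2 Mu:0 Ld:0 B:0 rd:0 wr:2>

issued = [0, 1, 3]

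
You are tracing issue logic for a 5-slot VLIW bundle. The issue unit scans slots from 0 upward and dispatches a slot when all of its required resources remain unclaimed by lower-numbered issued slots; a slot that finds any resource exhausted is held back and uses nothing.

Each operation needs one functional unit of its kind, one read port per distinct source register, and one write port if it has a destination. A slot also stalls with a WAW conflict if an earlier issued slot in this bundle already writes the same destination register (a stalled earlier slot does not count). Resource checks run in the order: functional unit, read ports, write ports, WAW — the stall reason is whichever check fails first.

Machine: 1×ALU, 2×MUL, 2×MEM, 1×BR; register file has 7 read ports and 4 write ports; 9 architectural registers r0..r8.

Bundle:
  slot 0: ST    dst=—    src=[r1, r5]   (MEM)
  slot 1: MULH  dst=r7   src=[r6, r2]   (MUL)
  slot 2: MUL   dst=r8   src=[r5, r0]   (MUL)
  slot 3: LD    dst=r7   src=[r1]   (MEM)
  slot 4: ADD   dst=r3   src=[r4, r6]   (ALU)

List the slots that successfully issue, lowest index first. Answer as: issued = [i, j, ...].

(0) want 1×MEM +2rd +0wr — yes → AL1|MU2|ME1|BR1|rd5|wr4
(1) want 1×MUL +2rd +1wr — yes → AL1|MU1|ME1|BR1|rd3|wr3
(2) want 1×MUL +2rd +1wr — yes → AL1|MU0|ME1|BR1|rd1|wr2
(3) want 1×MEM +1rd +1wr — WAW → AL1|MU0|ME1|BR1|rd1|wr2
(4) want 1×ALU +2rd +1wr — RD_PORT → AL1|MU0|ME1|BR1|rd1|wr2

issued = [0, 1, 2]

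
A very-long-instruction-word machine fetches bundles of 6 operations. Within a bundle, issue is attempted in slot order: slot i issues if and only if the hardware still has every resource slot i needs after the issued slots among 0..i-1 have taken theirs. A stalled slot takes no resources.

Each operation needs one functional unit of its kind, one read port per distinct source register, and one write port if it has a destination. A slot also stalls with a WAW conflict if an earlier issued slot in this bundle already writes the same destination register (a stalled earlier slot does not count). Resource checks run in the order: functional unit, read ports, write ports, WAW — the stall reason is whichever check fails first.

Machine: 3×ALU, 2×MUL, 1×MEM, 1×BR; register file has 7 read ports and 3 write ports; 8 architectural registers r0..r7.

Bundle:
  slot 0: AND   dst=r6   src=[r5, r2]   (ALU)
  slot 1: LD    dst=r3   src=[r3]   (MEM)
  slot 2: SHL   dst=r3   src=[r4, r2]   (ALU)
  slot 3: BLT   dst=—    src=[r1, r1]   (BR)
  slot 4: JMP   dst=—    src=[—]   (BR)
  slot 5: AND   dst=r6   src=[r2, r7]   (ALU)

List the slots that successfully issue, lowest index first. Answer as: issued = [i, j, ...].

(0) want 1×ALU +2rd +1wr — yes → AL2|MU2|ME1|BR1|rd5|wr2
(1) want 1×MEM +1rd +1wr — yes → AL2|MU2|ME0|BR1|rd4|wr1
(2) want 1×ALU +2rd +1wr — WAW → AL2|MU2|ME0|BR1|rd4|wr1
(3) want 1×BR +1rd +0wr — yes → AL2|MU2|ME0|BR0|rd3|wr1
(4) want 1×BR +0rd +0wr — FU → AL2|MU2|ME0|BR0|rd3|wr1
(5) want 1×ALU +2rd +1wr — WAW → AL2|MU2|ME0|BR0|rd3|wr1

issued = [0, 1, 3]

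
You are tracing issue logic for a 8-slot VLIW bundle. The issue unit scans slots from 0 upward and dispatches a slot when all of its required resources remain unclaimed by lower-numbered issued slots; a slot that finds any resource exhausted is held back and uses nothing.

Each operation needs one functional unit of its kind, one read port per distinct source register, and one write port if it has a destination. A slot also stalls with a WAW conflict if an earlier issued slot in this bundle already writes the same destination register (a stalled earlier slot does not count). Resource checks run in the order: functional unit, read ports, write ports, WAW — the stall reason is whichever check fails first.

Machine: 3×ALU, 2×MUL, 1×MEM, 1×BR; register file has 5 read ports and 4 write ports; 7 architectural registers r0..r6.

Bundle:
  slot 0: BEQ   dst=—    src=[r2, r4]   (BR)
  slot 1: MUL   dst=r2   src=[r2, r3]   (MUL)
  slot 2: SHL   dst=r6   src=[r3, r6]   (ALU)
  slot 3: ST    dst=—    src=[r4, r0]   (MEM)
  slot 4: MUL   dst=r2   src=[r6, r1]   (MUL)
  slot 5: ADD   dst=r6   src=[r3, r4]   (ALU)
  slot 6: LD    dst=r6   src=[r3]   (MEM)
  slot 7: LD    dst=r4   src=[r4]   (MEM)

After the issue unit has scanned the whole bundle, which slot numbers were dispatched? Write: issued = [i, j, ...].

issued = [0, 1, 6]

[0] BR needs rd=2 wr=0: ok; after: ALU=3 MUL=2 MEM=1 BR=0, R=3, W=4
[1] MUL needs rd=2 wr=1: ok; after: ALU=3 MUL=1 MEM=1 BR=0, R=1, W=3
[2] ALU needs rd=2 wr=1: RD_PORT; after: ALU=3 MUL=1 MEM=1 BR=0, R=1, W=3
[3] MEM needs rd=2 wr=0: RD_PORT; after: ALU=3 MUL=1 MEM=1 BR=0, R=1, W=3
[4] MUL needs rd=2 wr=1: RD_PORT; after: ALU=3 MUL=1 MEM=1 BR=0, R=1, W=3
[5] ALU needs rd=2 wr=1: RD_PORT; after: ALU=3 MUL=1 MEM=1 BR=0, R=1, W=3
[6] MEM needs rd=1 wr=1: ok; after: ALU=3 MUL=1 MEM=0 BR=0, R=0, W=2
[7] MEM needs rd=1 wr=1: FU; after: ALU=3 MUL=1 MEM=0 BR=0, R=0, W=2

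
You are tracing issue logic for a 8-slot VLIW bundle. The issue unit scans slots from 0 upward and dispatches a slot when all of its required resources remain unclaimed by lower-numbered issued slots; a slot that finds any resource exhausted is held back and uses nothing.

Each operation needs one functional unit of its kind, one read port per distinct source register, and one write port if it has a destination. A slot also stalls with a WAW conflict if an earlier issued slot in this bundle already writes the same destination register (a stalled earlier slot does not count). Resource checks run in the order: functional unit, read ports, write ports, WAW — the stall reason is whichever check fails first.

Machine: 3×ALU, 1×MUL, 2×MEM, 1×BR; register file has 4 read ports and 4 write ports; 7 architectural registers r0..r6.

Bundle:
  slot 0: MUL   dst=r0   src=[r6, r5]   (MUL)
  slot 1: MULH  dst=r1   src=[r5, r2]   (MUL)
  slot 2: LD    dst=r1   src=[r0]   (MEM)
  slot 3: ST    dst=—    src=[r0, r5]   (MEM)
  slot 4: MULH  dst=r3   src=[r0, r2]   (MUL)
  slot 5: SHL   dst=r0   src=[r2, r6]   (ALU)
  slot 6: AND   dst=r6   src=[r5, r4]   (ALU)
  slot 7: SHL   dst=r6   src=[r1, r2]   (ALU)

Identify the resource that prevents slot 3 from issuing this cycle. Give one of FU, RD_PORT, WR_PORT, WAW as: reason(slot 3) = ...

reason(slot 3) = RD_PORT

  0. MUL→r0 ⇒ go  {3A/0Mu/2Ld/1B | 2r 3w}
  1. MUL→r1 ⇒ no(FU)  {3A/0Mu/2Ld/1B | 2r 3w}
  2. MEM→r1 ⇒ go  {3A/0Mu/1Ld/1B | 1r 2w}
  3. MEM ⇒ no(RD_PORT)  {3A/0Mu/1Ld/1B | 1r 2w}
  4. MUL→r3 ⇒ no(FU)  {3A/0Mu/1Ld/1B | 1r 2w}
  5. ALU→r0 ⇒ no(RD_PORT)  {3A/0Mu/1Ld/1B | 1r 2w}
  6. ALU→r6 ⇒ no(RD_PORT)  {3A/0Mu/1Ld/1B | 1r 2w}
  7. ALU→r6 ⇒ no(RD_PORT)  {3A/0Mu/1Ld/1B | 1r 2w}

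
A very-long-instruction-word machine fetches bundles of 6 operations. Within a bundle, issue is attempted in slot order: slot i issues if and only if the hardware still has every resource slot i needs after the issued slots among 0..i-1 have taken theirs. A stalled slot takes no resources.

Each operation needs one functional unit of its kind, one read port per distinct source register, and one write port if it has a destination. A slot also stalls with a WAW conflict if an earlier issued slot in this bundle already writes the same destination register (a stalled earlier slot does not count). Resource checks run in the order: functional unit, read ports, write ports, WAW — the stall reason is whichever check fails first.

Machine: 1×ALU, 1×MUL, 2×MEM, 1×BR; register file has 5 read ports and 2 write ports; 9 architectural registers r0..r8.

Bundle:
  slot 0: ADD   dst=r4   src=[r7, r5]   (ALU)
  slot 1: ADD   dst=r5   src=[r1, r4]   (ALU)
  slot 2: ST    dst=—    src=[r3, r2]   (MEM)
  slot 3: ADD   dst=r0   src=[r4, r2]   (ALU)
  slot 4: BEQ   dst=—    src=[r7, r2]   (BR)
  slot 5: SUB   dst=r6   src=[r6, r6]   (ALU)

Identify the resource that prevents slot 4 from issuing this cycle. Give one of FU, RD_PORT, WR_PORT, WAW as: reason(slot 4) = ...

  0. ALU→r4 ⇒ go  {0A/1Mu/2Ld/1B | 3r 1w}
  1. ALU→r5 ⇒ no(FU)  {0A/1Mu/2Ld/1B | 3r 1w}
  2. MEM ⇒ go  {0A/1Mu/1Ld/1B | 1r 1w}
  3. ALU→r0 ⇒ no(FU)  {0A/1Mu/1Ld/1B | 1r 1w}
  4. BR ⇒ no(RD_PORT)  {0A/1Mu/1Ld/1B | 1r 1w}
  5. ALU→r6 ⇒ no(FU)  {0A/1Mu/1Ld/1B | 1r 1w}

reason(slot 4) = RD_PORT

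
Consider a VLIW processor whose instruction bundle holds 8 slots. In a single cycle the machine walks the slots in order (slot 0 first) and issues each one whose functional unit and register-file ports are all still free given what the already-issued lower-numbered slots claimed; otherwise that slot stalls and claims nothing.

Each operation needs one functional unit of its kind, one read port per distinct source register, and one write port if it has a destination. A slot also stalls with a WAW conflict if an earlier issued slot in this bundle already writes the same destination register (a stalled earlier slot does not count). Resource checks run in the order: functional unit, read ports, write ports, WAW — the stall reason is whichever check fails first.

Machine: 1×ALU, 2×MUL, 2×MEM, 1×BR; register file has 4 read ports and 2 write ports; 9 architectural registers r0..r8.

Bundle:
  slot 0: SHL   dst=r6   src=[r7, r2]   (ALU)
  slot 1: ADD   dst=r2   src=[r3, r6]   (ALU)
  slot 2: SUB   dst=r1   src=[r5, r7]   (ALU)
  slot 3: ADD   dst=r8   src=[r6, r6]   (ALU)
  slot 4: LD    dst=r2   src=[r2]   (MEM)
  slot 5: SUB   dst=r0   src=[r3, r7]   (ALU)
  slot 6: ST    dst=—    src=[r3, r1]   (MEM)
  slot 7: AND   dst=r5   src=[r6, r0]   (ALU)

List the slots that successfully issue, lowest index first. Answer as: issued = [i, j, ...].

(0) want 1×ALU +2rd +1wr — yes → AL0|MU2|ME2|BR1|rd2|wr1
(1) want 1×ALU +2rd +1wr — FU → AL0|MU2|ME2|BR1|rd2|wr1
(2) want 1×ALU +2rd +1wr — FU → AL0|MU2|ME2|BR1|rd2|wr1
(3) want 1×ALU +1rd +1wr — FU → AL0|MU2|ME2|BR1|rd2|wr1
(4) want 1×MEM +1rd +1wr — yes → AL0|MU2|ME1|BR1|rd1|wr0
(5) want 1×ALU +2rd +1wr — FU → AL0|MU2|ME1|BR1|rd1|wr0
(6) want 1×MEM +2rd +0wr — RD_PORT → AL0|MU2|ME1|BR1|rd1|wr0
(7) want 1×ALU +2rd +1wr — FU → AL0|MU2|ME1|BR1|rd1|wr0

issued = [0, 4]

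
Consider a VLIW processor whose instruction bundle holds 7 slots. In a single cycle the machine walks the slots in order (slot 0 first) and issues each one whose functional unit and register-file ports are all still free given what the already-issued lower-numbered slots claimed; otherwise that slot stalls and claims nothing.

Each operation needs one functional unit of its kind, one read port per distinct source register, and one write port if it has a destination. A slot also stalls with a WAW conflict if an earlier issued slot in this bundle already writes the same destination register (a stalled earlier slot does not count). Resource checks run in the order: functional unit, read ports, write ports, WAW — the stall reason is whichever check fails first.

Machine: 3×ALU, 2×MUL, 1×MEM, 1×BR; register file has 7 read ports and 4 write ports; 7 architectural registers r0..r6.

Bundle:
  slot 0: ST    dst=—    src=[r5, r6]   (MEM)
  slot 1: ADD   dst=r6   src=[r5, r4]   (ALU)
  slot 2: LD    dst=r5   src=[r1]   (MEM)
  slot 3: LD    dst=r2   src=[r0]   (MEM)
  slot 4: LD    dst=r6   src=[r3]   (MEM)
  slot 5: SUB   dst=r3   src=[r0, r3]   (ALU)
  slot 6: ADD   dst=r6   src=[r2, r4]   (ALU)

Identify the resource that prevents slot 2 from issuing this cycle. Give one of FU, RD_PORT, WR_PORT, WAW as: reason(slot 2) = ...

#0 MEM src=r5,r6 dispatched  <A:3 Mu:2 Ld:0 B:1 rd:5 wr:4>
#1 ALU src=r5,r4 dispatched  <A:2 Mu:2 Ld:0 B:1 rd:3 wr:3>
#2 MEM src=r1 held:FU  <A:2 Mu:2 Ld:0 B:1 rd:3 wr:3>
#3 MEM src=r0 held:FU  <A:2 Mu:2 Ld:0 B:1 rd:3 wr:3>
#4 MEM src=r3 held:FU  <A:2 Mu:2 Ld:0 B:1 rd:3 wr:3>
#5 ALU src=r0,r3 dispatched  <A:1 Mu:2 Ld:0 B:1 rd:1 wr:2>
#6 ALU src=r2,r4 held:RD_PORT  <A:1 Mu:2 Ld:0 B:1 rd:1 wr:2>

reason(slot 2) = FU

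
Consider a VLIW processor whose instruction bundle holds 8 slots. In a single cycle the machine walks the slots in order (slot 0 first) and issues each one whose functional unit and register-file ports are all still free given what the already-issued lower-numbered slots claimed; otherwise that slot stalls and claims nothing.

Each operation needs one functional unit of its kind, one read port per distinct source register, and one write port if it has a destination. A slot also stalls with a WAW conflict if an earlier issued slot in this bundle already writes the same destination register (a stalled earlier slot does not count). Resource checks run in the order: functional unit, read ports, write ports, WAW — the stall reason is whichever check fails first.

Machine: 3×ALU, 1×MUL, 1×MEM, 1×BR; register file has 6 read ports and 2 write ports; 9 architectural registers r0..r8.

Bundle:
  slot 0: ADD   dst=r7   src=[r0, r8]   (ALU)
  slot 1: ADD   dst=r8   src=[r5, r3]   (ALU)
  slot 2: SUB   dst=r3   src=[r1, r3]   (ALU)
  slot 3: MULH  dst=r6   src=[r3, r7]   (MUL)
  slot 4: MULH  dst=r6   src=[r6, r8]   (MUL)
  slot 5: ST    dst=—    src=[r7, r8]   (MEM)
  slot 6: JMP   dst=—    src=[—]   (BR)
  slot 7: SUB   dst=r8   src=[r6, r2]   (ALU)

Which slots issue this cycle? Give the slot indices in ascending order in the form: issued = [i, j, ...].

issued = [0, 1, 5, 6]

#0 ALU src=r0,r8 dispatched  <A:2 Mu:1 Ld:1 B:1 rd:4 wr:1>
#1 ALU src=r5,r3 dispatched  <A:1 Mu:1 Ld:1 B:1 rd:2 wr:0>
#2 ALU src=r1,r3 held:WR_PORT  <A:1 Mu:1 Ld:1 B:1 rd:2 wr:0>
#3 MUL src=r3,r7 held:WR_PORT  <A:1 Mu:1 Ld:1 B:1 rd:2 wr:0>
#4 MUL src=r6,r8 held:WR_PORT  <A:1 Mu:1 Ld:1 B:1 rd:2 wr:0>
#5 MEM src=r7,r8 dispatched  <A:1 Mu:1 Ld:0 B:1 rd:0 wr:0>
#6 BR src=- dispatched  <A:1 Mu:1 Ld:0 B:0 rd:0 wr:0>
#7 ALU src=r6,r2 held:RD_PORT  <A:1 Mu:1 Ld:0 B:0 rd:0 wr:0>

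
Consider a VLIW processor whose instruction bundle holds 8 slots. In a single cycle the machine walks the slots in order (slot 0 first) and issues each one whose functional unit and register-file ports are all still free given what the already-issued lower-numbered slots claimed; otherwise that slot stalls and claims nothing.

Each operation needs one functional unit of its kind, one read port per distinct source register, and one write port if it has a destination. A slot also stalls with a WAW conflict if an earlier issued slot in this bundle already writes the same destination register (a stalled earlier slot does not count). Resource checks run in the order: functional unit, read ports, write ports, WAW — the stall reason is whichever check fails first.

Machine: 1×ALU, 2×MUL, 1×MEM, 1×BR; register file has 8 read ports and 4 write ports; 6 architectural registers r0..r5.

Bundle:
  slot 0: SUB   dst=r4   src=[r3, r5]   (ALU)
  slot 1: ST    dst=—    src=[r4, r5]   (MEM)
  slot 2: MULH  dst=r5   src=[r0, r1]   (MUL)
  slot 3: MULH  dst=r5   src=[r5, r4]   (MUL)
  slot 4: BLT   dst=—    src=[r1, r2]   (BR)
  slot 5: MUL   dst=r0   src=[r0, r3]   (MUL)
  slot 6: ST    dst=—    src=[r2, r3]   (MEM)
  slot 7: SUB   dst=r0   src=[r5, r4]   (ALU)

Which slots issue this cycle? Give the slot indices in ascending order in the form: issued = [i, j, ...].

issued = [0, 1, 2, 4]

[0] ALU needs rd=2 wr=1: ok; after: ALU=0 MUL=2 MEM=1 BR=1, R=6, W=3
[1] MEM needs rd=2 wr=0: ok; after: ALU=0 MUL=2 MEM=0 BR=1, R=4, W=3
[2] MUL needs rd=2 wr=1: ok; after: ALU=0 MUL=1 MEM=0 BR=1, R=2, W=2
[3] MUL needs rd=2 wr=1: WAW; after: ALU=0 MUL=1 MEM=0 BR=1, R=2, W=2
[4] BR needs rd=2 wr=0: ok; after: ALU=0 MUL=1 MEM=0 BR=0, R=0, W=2
[5] MUL needs rd=2 wr=1: RD_PORT; after: ALU=0 MUL=1 MEM=0 BR=0, R=0, W=2
[6] MEM needs rd=2 wr=0: FU; after: ALU=0 MUL=1 MEM=0 BR=0, R=0, W=2
[7] ALU needs rd=2 wr=1: FU; after: ALU=0 MUL=1 MEM=0 BR=0, R=0, W=2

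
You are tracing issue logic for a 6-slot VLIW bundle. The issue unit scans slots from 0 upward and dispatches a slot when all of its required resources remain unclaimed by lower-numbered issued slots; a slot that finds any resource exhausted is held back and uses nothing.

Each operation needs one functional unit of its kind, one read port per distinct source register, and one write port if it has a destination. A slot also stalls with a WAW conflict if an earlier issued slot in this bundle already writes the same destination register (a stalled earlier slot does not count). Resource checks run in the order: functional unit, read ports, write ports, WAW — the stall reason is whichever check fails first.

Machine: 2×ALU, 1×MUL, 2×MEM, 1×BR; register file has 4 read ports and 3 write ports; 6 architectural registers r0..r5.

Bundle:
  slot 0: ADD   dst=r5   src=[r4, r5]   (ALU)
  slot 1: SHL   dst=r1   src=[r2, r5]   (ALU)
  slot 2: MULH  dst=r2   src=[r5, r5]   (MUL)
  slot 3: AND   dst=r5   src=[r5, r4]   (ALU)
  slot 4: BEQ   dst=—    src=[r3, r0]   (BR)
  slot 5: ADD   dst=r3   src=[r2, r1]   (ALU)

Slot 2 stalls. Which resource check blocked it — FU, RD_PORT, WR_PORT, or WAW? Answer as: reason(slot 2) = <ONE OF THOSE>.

reason(slot 2) = RD_PORT

(0) want 1×ALU +2rd +1wr — yes → AL1|MU1|ME2|BR1|rd2|wr2
(1) want 1×ALU +2rd +1wr — yes → AL0|MU1|ME2|BR1|rd0|wr1
(2) want 1×MUL +1rd +1wr — RD_PORT → AL0|MU1|ME2|BR1|rd0|wr1
(3) want 1×ALU +2rd +1wr — FU → AL0|MU1|ME2|BR1|rd0|wr1
(4) want 1×BR +2rd +0wr — RD_PORT → AL0|MU1|ME2|BR1|rd0|wr1
(5) want 1×ALU +2rd +1wr — FU → AL0|MU1|ME2|BR1|rd0|wr1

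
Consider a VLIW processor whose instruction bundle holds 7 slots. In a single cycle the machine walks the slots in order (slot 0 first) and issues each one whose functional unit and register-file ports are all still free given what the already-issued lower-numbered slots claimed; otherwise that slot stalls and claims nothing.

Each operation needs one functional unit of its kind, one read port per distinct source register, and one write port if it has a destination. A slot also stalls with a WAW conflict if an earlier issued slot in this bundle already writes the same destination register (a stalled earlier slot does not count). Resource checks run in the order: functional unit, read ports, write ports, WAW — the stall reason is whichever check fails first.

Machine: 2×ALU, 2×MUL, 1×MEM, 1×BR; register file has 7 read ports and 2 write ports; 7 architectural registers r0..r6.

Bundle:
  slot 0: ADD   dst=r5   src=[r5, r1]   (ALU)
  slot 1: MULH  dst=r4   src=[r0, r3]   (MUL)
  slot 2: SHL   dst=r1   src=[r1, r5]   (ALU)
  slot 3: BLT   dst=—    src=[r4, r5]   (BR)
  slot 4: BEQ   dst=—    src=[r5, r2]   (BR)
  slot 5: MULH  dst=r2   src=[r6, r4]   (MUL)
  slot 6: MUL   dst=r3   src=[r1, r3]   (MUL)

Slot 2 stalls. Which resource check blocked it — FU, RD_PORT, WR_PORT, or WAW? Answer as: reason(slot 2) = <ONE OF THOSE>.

reason(slot 2) = WR_PORT

slot 0 (ALU): ISSUE — free A1,Mu2,Ld1,B1 rp5 wp1
slot 1 (MUL): ISSUE — free A1,Mu1,Ld1,B1 rp3 wp0
slot 2 (ALU): stall WR_PORT — free A1,Mu1,Ld1,B1 rp3 wp0
slot 3 (BR): ISSUE — free A1,Mu1,Ld1,B0 rp1 wp0
slot 4 (BR): stall FU — free A1,Mu1,Ld1,B0 rp1 wp0
slot 5 (MUL): stall RD_PORT — free A1,Mu1,Ld1,B0 rp1 wp0
slot 6 (MUL): stall RD_PORT — free A1,Mu1,Ld1,B0 rp1 wp0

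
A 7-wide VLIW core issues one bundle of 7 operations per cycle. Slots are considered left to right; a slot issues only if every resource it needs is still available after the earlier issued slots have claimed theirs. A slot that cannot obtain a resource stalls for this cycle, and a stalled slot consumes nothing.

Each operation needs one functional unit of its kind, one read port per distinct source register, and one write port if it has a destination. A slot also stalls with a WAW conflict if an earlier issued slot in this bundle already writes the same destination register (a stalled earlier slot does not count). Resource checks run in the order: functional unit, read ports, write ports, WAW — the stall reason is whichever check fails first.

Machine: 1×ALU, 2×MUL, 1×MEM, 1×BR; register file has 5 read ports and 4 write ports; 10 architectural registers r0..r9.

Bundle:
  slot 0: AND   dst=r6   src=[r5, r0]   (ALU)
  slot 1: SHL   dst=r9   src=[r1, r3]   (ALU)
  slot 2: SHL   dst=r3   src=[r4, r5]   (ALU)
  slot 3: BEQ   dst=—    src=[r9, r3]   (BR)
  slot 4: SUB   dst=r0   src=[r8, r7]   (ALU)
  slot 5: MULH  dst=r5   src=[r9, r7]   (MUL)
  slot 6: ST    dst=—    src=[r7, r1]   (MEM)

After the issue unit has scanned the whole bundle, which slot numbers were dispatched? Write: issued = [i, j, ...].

(0) want 1×ALU +2rd +1wr — yes → AL0|MU2|ME1|BR1|rd3|wr3
(1) want 1×ALU +2rd +1wr — FU → AL0|MU2|ME1|BR1|rd3|wr3
(2) want 1×ALU +2rd +1wr — FU → AL0|MU2|ME1|BR1|rd3|wr3
(3) want 1×BR +2rd +0wr — yes → AL0|MU2|ME1|BR0|rd1|wr3
(4) want 1×ALU +2rd +1wr — FU → AL0|MU2|ME1|BR0|rd1|wr3
(5) want 1×MUL +2rd +1wr — RD_PORT → AL0|MU2|ME1|BR0|rd1|wr3
(6) want 1×MEM +2rd +0wr — RD_PORT → AL0|MU2|ME1|BR0|rd1|wr3

issued = [0, 3]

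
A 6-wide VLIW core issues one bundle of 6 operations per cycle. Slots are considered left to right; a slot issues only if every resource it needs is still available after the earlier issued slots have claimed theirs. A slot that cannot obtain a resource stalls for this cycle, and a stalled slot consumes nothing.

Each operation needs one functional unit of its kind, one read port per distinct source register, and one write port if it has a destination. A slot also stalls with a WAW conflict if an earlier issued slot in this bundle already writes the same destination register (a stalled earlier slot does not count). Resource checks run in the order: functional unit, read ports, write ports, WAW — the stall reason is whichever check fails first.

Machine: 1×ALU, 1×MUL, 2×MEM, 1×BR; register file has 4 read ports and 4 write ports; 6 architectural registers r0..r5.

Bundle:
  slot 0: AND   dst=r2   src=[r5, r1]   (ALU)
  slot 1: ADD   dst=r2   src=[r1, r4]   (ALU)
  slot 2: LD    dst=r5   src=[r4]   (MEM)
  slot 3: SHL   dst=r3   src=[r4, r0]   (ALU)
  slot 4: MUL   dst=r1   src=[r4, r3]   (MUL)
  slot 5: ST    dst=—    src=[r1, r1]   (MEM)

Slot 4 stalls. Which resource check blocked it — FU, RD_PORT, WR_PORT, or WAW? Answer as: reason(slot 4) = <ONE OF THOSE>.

slot 0 (ALU): ISSUE — free A0,Mu1,Ld2,B1 rp2 wp3
slot 1 (ALU): stall FU — free A0,Mu1,Ld2,B1 rp2 wp3
slot 2 (MEM): ISSUE — free A0,Mu1,Ld1,B1 rp1 wp2
slot 3 (ALU): stall FU — free A0,Mu1,Ld1,B1 rp1 wp2
slot 4 (MUL): stall RD_PORT — free A0,Mu1,Ld1,B1 rp1 wp2
slot 5 (MEM): ISSUE — free A0,Mu1,Ld0,B1 rp0 wp2

reason(slot 4) = RD_PORT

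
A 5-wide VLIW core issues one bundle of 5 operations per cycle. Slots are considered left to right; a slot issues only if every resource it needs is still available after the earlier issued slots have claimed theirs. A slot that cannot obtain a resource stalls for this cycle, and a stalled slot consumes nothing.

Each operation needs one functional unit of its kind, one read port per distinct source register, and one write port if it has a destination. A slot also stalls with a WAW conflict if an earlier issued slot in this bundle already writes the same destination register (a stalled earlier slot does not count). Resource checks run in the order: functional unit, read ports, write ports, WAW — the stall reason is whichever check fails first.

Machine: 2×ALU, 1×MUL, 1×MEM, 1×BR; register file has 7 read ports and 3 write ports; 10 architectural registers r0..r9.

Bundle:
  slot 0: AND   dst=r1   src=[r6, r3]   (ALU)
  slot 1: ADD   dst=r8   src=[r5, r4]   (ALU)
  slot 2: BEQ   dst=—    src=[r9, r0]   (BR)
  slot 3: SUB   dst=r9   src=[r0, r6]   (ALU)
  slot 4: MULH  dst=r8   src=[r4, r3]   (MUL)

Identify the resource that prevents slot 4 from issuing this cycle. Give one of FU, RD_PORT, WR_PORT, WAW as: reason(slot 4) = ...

reason(slot 4) = RD_PORT

#0 ALU src=r6,r3 dispatched  <A:1 Mu:1 Ld:1 B:1 rd:5 wr:2>
#1 ALU src=r5,r4 dispatched  <A:0 Mu:1 Ld:1 B:1 rd:3 wr:1>
#2 BR src=r9,r0 dispatched  <A:0 Mu:1 Ld:1 B:0 rd:1 wr:1>
#3 ALU src=r0,r6 held:FU  <A:0 Mu:1 Ld:1 B:0 rd:1 wr:1>
#4 MUL src=r4,r3 held:RD_PORT  <A:0 Mu:1 Ld:1 B:0 rd:1 wr:1>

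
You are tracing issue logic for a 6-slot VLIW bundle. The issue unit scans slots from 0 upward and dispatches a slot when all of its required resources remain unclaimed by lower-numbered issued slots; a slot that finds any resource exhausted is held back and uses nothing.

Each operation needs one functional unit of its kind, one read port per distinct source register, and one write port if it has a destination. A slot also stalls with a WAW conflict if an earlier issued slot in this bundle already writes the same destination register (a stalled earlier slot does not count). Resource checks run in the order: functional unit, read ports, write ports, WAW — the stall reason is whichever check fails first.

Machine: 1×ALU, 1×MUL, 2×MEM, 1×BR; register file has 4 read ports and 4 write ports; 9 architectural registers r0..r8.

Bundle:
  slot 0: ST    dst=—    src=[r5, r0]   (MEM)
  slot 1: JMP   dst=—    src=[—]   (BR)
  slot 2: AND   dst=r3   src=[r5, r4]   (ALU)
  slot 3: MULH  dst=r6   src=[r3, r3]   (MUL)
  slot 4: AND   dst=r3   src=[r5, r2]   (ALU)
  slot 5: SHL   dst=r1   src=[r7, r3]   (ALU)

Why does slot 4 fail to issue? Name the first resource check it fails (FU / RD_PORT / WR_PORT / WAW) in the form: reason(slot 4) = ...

(0) want 1×MEM +2rd +0wr — yes → AL1|MU1|ME1|BR1|rd2|wr4
(1) want 1×BR +0rd +0wr — yes → AL1|MU1|ME1|BR0|rd2|wr4
(2) want 1×ALU +2rd +1wr — yes → AL0|MU1|ME1|BR0|rd0|wr3
(3) want 1×MUL +1rd +1wr — RD_PORT → AL0|MU1|ME1|BR0|rd0|wr3
(4) want 1×ALU +2rd +1wr — FU → AL0|MU1|ME1|BR0|rd0|wr3
(5) want 1×ALU +2rd +1wr — FU → AL0|MU1|ME1|BR0|rd0|wr3

reason(slot 4) = FU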